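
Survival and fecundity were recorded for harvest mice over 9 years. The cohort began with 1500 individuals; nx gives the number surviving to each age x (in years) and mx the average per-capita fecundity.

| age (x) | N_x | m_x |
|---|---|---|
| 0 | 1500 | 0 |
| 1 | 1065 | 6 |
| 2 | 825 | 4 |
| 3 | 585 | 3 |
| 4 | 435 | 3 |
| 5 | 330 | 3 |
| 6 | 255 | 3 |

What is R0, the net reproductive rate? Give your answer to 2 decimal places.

lx = nx/n0 = nx/1500: 1, 0.71, 0.55, 0.39, 0.29, 0.22, 0.17
lx·mx by age: 0, 4.26, 2.2, 1.17, 0.87, 0.66, 0.51
R0 = Σ lx·mx = 9.67 → 9.67

9.67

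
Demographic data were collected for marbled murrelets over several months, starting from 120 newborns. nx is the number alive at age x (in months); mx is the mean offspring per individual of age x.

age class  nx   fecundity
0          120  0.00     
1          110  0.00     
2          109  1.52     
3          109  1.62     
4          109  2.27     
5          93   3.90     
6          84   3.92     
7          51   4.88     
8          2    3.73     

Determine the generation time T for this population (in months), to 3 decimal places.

lx = nx/n0 = nx/120: 1, 0.91667…, 0.90833…, 0.90833…, 0.90833…, 0.775, 0.7, 0.425, 0.01667…
lx·mx: 0, 0, 1.380667…, 1.4715…, 2.061917…, 3.0225, 2.744, 2.074, 0.062167… → R0 = 12.81675…
x·lx·mx: 0, 0, 2.761333…, 4.4145…, 8.247667…, 15.1125, 16.464, 14.518, 0.497333… → Σ = 62.015333…
T = 62.015333… / 12.81675… = 4.838616… → 4.839

4.839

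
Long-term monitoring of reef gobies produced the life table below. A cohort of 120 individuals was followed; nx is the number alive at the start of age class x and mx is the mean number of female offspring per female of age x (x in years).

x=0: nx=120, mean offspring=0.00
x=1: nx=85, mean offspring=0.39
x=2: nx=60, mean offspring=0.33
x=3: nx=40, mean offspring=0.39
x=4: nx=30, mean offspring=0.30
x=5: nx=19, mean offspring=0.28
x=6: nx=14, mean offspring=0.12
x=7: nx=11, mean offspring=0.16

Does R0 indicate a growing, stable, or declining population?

declining

lx = nx/n0 = nx/120: 1, 0.70833…, 0.5, 0.33333…, 0.25, 0.15833…, 0.11667…, 0.09167…
R0 = Σ lx·mx = 0 + 0.27625… + 0.165 + 0.13… + 0.075 + 0.044333… + 0.014… + 0.014667… = 0.71925…
R0 < 1, so the population is declining.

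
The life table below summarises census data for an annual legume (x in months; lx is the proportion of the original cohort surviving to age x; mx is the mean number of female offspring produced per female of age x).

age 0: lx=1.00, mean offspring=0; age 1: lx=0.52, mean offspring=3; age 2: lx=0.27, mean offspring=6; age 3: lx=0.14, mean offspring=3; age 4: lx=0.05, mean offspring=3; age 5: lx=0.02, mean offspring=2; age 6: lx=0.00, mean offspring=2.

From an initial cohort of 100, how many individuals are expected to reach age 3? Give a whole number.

14

Expected survivors = N0 · l_3 = 100 × 0.14 = 14 → 14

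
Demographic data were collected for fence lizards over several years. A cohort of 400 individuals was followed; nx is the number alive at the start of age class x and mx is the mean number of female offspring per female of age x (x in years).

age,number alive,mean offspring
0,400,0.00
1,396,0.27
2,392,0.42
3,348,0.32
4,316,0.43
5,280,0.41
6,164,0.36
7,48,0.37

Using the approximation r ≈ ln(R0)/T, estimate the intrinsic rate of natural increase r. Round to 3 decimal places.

lx = nx/n0 = nx/400: 1, 0.99, 0.98, 0.87, 0.79, 0.7, 0.41, 0.12
R0 = Σ lx·mx = 0 + 0.2673 + 0.4116 + 0.2784 + 0.3397 + 0.287 + 0.1476 + 0.0444 = 1.776
Σ x·lx·mx = 5.9159; T = 5.9159/1.776 = 3.33102…
r ≈ ln(R0)/T = ln(1.776)/3.33102… = 0.17243… → 0.172

0.172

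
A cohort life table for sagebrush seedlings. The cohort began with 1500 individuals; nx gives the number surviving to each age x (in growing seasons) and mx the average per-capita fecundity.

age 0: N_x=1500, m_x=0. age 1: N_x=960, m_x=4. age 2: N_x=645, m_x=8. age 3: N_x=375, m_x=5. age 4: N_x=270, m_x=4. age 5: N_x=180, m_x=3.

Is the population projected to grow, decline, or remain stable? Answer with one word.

growing

lx = nx/n0 = nx/1500: 1, 0.64, 0.43, 0.25, 0.18, 0.12
R0 = Σ lx·mx = 0 + 2.56 + 3.44 + 1.25 + 0.72 + 0.36 = 8.33
R0 > 1, so the population is growing.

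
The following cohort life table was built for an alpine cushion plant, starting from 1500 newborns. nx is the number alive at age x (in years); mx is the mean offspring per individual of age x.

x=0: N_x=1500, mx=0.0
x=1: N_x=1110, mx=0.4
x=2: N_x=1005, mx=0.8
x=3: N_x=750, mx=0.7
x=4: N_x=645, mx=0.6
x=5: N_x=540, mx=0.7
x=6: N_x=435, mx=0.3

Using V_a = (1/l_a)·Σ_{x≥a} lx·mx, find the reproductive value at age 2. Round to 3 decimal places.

lx = nx/n0 = nx/1500: 1, 0.74, 0.67, 0.5, 0.43, 0.36, 0.29
lx·mx for x ≥ 2: 0.536, 0.35, 0.258, 0.252, 0.087 → sum = 1.483
V_2 = 1.483 / l_2 = 1.483 / 0.67 = 2.213433… → 2.213

2.213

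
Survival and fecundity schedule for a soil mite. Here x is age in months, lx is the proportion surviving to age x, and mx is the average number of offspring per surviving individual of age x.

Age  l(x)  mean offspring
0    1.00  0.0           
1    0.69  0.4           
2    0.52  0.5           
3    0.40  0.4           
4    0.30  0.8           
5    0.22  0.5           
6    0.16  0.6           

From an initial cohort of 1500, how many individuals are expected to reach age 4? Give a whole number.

450

Expected survivors = N0 · l_4 = 1500 × 0.30 = 450 → 450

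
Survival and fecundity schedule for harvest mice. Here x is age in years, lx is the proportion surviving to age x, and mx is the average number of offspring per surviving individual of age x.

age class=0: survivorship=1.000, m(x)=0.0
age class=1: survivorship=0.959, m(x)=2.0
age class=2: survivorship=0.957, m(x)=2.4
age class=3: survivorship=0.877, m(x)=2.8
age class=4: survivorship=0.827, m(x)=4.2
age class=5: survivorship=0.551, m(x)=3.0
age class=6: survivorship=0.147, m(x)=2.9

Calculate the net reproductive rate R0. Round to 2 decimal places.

12.22

lx·mx by age: 0, 1.918, 2.2968, 2.4556, 3.4734, 1.653, 0.4263
R0 = Σ lx·mx = 12.2231 → 12.22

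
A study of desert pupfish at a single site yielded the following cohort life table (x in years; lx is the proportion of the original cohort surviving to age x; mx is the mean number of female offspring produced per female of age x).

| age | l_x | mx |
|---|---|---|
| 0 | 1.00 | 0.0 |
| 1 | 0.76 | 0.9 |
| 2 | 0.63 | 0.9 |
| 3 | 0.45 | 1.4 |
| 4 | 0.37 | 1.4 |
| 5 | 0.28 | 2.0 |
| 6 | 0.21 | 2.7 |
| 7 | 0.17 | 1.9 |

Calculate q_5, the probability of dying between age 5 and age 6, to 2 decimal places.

0.25

q_5 = (l_5 − l_6) / l_5 = (0.28 − 0.21) / 0.28
     = 0.07 / 0.28 = 0.25 → 0.25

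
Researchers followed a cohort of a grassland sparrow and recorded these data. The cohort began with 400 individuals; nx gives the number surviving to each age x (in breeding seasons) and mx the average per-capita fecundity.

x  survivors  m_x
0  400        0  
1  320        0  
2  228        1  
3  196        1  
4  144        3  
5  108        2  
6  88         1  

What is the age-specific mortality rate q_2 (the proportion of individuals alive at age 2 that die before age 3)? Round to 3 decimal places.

0.140

lx = nx/n0 = nx/400: 1, 0.8, 0.57, 0.49, 0.36, 0.27, 0.22
q_2 = (l_2 − l_3) / l_2 = (0.57 − 0.49) / 0.57
     = 0.08 / 0.57 = 0.140351… → 0.140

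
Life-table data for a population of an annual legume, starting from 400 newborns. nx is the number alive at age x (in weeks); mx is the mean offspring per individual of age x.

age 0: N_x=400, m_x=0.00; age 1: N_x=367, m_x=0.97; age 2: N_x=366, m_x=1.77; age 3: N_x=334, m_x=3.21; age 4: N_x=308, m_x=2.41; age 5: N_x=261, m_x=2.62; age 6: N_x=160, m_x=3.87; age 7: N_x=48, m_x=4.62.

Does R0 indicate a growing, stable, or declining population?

lx = nx/n0 = nx/400: 1, 0.9175, 0.915, 0.835, 0.77, 0.6525, 0.4, 0.12
R0 = Σ lx·mx = 0 + 0.889975 + 1.61955 + 2.68035 + 1.8557 + 1.70955 + 1.548 + 0.5544 = 10.857525
R0 > 1, so the population is growing.

growing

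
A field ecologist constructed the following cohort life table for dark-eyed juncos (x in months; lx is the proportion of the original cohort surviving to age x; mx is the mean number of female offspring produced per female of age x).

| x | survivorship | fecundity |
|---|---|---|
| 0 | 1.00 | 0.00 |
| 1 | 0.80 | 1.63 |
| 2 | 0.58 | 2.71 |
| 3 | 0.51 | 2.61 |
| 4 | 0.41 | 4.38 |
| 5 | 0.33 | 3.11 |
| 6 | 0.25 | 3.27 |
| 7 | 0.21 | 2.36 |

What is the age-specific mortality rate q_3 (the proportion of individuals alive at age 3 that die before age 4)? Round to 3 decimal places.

0.196

q_3 = (l_3 − l_4) / l_3 = (0.51 − 0.41) / 0.51
     = 0.1 / 0.51 = 0.196078… → 0.196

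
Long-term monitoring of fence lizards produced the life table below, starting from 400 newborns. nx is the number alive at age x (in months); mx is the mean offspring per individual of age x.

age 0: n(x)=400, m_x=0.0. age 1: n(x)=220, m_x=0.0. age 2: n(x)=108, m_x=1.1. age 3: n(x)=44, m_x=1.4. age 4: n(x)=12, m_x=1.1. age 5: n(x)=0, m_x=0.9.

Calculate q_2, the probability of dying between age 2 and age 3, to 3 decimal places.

lx = nx/n0 = nx/400: 1, 0.55, 0.27, 0.11, 0.03, 0
q_2 = (l_2 − l_3) / l_2 = (0.27 − 0.11) / 0.27
     = 0.16 / 0.27 = 0.592593… → 0.593

0.593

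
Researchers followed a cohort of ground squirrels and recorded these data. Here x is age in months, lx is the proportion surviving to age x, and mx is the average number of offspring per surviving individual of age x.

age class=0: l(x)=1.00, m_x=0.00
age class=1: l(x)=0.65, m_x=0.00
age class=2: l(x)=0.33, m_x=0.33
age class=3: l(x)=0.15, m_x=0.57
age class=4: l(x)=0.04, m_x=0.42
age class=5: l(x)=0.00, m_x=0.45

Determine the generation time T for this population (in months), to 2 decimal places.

lx·mx: 0, 0, 0.1089, 0.0855, 0.0168, 0 → R0 = 0.2112
x·lx·mx: 0, 0, 0.2178, 0.2565, 0.0672, 0 → Σ = 0.5415
T = 0.5415 / 0.2112 = 2.56392… → 2.56

2.56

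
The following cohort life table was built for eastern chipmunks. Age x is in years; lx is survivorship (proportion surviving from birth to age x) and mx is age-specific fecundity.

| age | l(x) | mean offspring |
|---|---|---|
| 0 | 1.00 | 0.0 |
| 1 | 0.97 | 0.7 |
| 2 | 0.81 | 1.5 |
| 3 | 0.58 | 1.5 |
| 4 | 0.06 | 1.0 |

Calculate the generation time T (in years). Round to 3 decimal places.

lx·mx: 0, 0.679, 1.215, 0.87, 0.06 → R0 = 2.824
x·lx·mx: 0, 0.679, 2.43, 2.61, 0.24 → Σ = 5.959
T = 5.959 / 2.824 = 2.110127… → 2.110

2.110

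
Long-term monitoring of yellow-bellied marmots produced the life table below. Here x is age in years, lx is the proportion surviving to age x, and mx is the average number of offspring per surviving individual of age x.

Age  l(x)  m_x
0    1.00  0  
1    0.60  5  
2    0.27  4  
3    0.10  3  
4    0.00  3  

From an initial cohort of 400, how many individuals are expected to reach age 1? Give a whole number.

240

Expected survivors = N0 · l_1 = 400 × 0.60 = 240 → 240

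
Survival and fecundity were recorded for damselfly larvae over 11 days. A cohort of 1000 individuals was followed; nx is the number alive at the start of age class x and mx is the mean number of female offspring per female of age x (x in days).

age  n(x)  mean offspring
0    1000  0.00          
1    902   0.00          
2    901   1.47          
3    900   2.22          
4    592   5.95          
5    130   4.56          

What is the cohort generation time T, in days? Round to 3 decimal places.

lx = nx/n0 = nx/1000: 1, 0.902, 0.901, 0.9, 0.592, 0.13
lx·mx: 0, 0, 1.32447, 1.998, 3.5224, 0.5928 → R0 = 7.43767
x·lx·mx: 0, 0, 2.64894, 5.994, 14.0896, 2.964 → Σ = 25.69654
T = 25.69654 / 7.43767 = 3.454918… → 3.455

3.455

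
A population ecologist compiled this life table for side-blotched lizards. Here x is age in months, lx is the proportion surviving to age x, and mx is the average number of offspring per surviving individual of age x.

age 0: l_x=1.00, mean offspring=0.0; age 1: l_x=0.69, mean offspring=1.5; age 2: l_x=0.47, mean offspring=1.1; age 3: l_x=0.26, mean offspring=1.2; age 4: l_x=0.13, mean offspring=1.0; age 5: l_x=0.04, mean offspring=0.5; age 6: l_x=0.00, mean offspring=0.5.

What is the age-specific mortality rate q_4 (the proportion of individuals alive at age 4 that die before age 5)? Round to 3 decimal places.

0.692

q_4 = (l_4 − l_5) / l_4 = (0.13 − 0.04) / 0.13
     = 0.09 / 0.13 = 0.692308… → 0.692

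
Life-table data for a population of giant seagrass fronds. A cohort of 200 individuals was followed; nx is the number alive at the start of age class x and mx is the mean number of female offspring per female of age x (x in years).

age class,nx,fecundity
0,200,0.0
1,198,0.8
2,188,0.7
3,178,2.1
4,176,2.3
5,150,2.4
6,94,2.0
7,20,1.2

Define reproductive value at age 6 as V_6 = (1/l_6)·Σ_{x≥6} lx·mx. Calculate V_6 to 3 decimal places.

lx = nx/n0 = nx/200: 1, 0.99, 0.94, 0.89, 0.88, 0.75, 0.47, 0.1
lx·mx for x ≥ 6: 0.94, 0.12 → sum = 1.06
V_6 = 1.06 / l_6 = 1.06 / 0.47 = 2.255319… → 2.255

2.255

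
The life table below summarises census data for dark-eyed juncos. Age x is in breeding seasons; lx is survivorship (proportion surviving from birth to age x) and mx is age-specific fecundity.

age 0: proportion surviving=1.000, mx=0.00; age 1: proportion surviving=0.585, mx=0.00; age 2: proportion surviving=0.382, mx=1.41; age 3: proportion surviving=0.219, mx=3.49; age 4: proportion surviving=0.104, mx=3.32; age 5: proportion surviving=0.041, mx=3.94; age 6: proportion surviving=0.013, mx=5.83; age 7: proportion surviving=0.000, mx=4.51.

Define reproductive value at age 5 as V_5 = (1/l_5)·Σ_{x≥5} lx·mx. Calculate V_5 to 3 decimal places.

lx·mx for x ≥ 5: 0.16154, 0.07579, 0 → sum = 0.23733
V_5 = 0.23733 / l_5 = 0.23733 / 0.041 = 5.788537… → 5.789

5.789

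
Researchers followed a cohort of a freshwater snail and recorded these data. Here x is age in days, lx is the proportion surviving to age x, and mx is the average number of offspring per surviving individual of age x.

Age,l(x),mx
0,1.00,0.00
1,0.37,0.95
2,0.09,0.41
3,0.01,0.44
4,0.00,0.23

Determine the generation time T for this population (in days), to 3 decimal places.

lx·mx: 0, 0.3515, 0.0369, 0.0044, 0 → R0 = 0.3928
x·lx·mx: 0, 0.3515, 0.0738, 0.0132, 0 → Σ = 0.4385
T = 0.4385 / 0.3928 = 1.116344… → 1.116

1.116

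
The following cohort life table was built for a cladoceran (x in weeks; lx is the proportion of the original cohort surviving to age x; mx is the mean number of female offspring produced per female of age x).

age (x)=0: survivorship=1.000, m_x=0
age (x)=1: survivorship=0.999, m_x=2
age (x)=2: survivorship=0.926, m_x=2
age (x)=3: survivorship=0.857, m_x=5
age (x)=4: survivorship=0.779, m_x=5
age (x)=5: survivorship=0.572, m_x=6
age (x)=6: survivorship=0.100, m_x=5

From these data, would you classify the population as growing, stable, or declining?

growing

R0 = Σ lx·mx = 0 + 1.998 + 1.852 + 4.285 + 3.895 + 3.432 + 0.5 = 15.962
R0 > 1, so the population is growing.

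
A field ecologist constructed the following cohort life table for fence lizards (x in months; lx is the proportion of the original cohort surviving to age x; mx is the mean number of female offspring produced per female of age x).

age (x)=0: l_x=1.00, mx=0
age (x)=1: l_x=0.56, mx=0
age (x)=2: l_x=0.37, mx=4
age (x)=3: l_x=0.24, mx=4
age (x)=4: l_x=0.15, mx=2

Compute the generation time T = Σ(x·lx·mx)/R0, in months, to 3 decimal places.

2.569

lx·mx: 0, 0, 1.48, 0.96, 0.3 → R0 = 2.74
x·lx·mx: 0, 0, 2.96, 2.88, 1.2 → Σ = 7.04
T = 7.04 / 2.74 = 2.569343… → 2.569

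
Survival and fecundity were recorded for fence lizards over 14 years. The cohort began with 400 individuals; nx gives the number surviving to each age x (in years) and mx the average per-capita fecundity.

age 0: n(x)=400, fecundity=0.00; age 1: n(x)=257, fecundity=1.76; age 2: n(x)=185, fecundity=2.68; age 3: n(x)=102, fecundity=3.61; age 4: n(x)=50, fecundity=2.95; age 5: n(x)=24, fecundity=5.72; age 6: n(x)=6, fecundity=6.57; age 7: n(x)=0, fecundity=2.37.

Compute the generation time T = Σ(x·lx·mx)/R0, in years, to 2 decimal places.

lx = nx/n0 = nx/400: 1, 0.6425, 0.4625, 0.255, 0.125, 0.06, 0.015, 0
lx·mx: 0, 1.1308, 1.2395, 0.92055, 0.36875, 0.3432, 0.09855, 0 → R0 = 4.10135
x·lx·mx: 0, 1.1308, 2.479, 2.76165, 1.475, 1.716, 0.5913, 0 → Σ = 10.15375
T = 10.15375 / 4.10135 = 2.475709… → 2.48

2.48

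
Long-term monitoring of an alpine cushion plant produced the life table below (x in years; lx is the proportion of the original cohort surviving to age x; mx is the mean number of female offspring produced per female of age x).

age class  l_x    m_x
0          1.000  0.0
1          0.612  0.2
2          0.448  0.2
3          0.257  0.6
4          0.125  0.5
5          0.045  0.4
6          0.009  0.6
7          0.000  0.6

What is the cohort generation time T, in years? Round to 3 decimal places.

2.514

lx·mx: 0, 0.1224, 0.0896, 0.1542, 0.0625, 0.018, 0.0054, 0 → R0 = 0.4521
x·lx·mx: 0, 0.1224, 0.1792, 0.4626, 0.25, 0.09, 0.0324, 0 → Σ = 1.1366
T = 1.1366 / 0.4521 = 2.514046… → 2.514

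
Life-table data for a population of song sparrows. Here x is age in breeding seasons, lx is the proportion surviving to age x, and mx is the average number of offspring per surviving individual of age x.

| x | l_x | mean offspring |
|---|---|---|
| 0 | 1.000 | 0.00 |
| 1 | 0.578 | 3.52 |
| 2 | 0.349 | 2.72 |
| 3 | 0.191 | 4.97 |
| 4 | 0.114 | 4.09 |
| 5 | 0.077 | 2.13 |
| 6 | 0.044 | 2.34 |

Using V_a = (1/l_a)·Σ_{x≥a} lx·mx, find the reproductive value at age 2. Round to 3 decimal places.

7.541

lx·mx for x ≥ 2: 0.94928, 0.94927, 0.46626, 0.16401, 0.10296 → sum = 2.63178
V_2 = 2.63178 / l_2 = 2.63178 / 0.349 = 7.540917… → 7.541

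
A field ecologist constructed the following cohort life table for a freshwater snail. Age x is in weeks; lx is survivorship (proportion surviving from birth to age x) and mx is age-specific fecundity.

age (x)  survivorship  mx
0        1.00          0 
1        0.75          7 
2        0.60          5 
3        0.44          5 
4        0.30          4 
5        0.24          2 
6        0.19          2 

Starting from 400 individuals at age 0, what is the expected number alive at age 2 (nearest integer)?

240

Expected survivors = N0 · l_2 = 400 × 0.60 = 240 → 240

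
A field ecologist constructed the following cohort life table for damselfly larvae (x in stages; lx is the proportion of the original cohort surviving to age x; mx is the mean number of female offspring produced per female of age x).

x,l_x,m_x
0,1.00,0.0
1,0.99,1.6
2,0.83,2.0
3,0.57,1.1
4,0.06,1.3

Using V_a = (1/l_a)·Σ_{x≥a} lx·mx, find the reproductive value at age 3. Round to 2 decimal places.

lx·mx for x ≥ 3: 0.627, 0.078 → sum = 0.705
V_3 = 0.705 / l_3 = 0.705 / 0.57 = 1.236842… → 1.24

1.24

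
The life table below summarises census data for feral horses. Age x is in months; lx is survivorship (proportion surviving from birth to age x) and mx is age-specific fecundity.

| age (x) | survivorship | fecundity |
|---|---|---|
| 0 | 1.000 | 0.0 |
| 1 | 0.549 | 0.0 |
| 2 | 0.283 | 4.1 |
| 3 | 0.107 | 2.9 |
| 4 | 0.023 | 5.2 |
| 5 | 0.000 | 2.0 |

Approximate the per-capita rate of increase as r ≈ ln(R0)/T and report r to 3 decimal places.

R0 = Σ lx·mx = 0 + 0 + 1.1603 + 0.3103 + 0.1196 + 0 = 1.5902
Σ x·lx·mx = 3.7299; T = 3.7299/1.5902 = 2.34555…
r ≈ ln(R0)/T = ln(1.5902)/2.34555… = 0.19776… → 0.198

0.198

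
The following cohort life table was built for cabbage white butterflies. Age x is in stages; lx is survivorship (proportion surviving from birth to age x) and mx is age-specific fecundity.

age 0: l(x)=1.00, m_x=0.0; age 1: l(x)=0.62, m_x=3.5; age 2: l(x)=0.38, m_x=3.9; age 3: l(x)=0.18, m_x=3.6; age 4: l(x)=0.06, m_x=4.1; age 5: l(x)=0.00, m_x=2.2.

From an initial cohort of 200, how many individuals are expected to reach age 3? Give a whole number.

Expected survivors = N0 · l_3 = 200 × 0.18 = 36 → 36

36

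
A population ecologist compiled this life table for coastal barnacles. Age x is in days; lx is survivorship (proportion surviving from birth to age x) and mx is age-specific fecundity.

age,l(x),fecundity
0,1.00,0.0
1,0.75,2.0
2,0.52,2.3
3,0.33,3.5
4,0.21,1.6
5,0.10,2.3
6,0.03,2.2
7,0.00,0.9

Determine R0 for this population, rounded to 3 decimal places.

4.483

lx·mx by age: 0, 1.5, 1.196, 1.155, 0.336, 0.23, 0.066, 0
R0 = Σ lx·mx = 4.483 → 4.483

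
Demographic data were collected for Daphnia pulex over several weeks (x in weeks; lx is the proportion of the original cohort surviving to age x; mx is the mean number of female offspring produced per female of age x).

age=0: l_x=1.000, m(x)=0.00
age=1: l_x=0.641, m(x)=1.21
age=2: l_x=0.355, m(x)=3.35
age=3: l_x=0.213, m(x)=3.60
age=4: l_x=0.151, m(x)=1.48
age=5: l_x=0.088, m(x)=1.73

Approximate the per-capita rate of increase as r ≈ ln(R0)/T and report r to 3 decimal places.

0.496

R0 = Σ lx·mx = 0 + 0.77561 + 1.18925 + 0.7668 + 0.22348 + 0.15224 = 3.10738
Σ x·lx·mx = 7.10963; T = 7.10963/3.10738 = 2.28798…
r ≈ ln(R0)/T = ln(3.10738)/2.28798… = 0.49554… → 0.496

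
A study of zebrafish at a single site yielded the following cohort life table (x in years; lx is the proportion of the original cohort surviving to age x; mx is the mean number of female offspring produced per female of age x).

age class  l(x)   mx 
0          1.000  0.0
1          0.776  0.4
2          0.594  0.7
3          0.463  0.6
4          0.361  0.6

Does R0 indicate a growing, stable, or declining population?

R0 = Σ lx·mx = 0 + 0.3104 + 0.4158 + 0.2778 + 0.2166 = 1.2206
R0 > 1, so the population is growing.

growing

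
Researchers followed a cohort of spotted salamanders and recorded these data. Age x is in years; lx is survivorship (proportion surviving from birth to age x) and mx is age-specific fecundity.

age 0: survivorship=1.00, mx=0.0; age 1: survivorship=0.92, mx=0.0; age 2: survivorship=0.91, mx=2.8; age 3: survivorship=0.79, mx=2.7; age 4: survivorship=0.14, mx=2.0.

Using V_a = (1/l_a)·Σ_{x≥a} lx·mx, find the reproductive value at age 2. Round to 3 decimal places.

5.452

lx·mx for x ≥ 2: 2.548, 2.133, 0.28 → sum = 4.961
V_2 = 4.961 / l_2 = 4.961 / 0.91 = 5.451648… → 5.452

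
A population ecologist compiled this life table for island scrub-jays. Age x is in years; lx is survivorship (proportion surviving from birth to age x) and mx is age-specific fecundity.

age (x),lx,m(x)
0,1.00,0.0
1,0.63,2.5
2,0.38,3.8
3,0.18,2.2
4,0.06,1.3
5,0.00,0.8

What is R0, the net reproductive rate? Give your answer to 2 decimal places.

3.49

lx·mx by age: 0, 1.575, 1.444, 0.396, 0.078, 0
R0 = Σ lx·mx = 3.493 → 3.49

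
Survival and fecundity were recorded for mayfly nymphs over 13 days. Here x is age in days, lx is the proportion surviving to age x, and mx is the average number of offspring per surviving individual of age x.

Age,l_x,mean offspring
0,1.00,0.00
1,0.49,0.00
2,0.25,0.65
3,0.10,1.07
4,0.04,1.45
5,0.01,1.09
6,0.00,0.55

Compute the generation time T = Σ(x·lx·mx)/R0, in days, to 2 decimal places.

2.76

lx·mx: 0, 0, 0.1625, 0.107, 0.058, 0.0109, 0 → R0 = 0.3384
x·lx·mx: 0, 0, 0.325, 0.321, 0.232, 0.0545, 0 → Σ = 0.9325
T = 0.9325 / 0.3384 = 2.755615… → 2.76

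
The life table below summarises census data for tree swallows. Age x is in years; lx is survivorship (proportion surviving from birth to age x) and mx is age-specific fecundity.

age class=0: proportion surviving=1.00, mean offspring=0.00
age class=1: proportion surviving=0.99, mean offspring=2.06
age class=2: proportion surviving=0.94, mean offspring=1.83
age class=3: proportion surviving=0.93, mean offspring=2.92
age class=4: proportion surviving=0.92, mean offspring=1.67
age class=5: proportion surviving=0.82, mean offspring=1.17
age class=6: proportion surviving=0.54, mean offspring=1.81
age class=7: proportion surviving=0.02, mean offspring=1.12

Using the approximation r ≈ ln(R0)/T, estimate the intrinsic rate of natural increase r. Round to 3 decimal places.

0.750

R0 = Σ lx·mx = 0 + 2.0394 + 1.7202 + 2.7156 + 1.5364 + 0.9594 + 0.9774 + 0.0224 = 9.9708
Σ x·lx·mx = 30.5904; T = 30.5904/9.9708 = 3.068…
r ≈ ln(R0)/T = ln(9.9708)/3.068… = 0.74956… → 0.750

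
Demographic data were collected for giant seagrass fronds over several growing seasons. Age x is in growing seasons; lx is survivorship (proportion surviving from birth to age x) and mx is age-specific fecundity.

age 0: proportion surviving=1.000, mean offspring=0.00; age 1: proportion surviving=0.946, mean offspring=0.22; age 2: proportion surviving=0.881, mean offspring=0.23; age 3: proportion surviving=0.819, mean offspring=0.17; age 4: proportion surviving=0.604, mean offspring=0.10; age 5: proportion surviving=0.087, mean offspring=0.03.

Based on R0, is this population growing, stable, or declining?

R0 = Σ lx·mx = 0 + 0.20812 + 0.20263 + 0.13923 + 0.0604 + 0.00261 = 0.61299
R0 < 1, so the population is declining.

declining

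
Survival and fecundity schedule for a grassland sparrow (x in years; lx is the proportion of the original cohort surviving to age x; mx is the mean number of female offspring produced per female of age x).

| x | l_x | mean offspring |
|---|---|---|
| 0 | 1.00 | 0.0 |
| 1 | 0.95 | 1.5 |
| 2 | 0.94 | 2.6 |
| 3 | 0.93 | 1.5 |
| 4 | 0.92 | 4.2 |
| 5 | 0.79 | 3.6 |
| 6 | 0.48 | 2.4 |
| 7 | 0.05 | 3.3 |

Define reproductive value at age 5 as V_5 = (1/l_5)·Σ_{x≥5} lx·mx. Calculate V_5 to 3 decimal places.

lx·mx for x ≥ 5: 2.844, 1.152, 0.165 → sum = 4.161
V_5 = 4.161 / l_5 = 4.161 / 0.79 = 5.267089… → 5.267

5.267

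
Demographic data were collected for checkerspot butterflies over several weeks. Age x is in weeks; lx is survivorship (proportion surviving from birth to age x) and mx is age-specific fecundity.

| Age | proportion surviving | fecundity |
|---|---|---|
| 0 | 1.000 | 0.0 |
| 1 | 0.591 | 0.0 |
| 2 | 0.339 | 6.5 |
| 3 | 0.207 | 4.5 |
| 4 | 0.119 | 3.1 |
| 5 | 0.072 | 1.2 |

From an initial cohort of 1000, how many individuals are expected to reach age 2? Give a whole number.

339

Expected survivors = N0 · l_2 = 1000 × 0.339 = 339 → 339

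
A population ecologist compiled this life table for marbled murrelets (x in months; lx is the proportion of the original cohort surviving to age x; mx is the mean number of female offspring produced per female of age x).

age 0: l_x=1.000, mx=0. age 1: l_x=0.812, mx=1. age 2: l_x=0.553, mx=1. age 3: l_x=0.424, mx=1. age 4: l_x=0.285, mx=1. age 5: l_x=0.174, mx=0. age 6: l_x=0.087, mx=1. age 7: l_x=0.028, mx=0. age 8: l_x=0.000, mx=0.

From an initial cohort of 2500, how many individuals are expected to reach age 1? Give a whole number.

2030

Expected survivors = N0 · l_1 = 2500 × 0.812 = 2030 → 2030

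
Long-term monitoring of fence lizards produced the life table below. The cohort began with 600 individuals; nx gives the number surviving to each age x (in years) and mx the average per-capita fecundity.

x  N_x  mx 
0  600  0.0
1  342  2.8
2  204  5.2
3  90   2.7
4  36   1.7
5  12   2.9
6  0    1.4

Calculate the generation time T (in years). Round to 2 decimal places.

1.79

lx = nx/n0 = nx/600: 1, 0.57, 0.34, 0.15, 0.06, 0.02, 0
lx·mx: 0, 1.596, 1.768, 0.405, 0.102, 0.058, 0 → R0 = 3.929
x·lx·mx: 0, 1.596, 3.536, 1.215, 0.408, 0.29, 0 → Σ = 7.045
T = 7.045 / 3.929 = 1.793077… → 1.79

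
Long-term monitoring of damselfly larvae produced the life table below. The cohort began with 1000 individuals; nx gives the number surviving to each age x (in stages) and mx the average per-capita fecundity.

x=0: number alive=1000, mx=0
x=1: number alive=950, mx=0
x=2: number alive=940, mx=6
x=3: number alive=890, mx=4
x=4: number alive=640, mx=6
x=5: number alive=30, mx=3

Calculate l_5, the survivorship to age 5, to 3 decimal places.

0.030

l_5 = n_5/n_0 = 30/1000 = 0.03 → 0.030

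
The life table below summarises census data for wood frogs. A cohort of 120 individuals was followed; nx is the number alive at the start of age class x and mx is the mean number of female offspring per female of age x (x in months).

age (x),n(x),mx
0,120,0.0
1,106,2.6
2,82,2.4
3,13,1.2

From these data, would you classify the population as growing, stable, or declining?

growing

lx = nx/n0 = nx/120: 1, 0.88333…, 0.68333…, 0.10833…
R0 = Σ lx·mx = 0 + 2.296667… + 1.64… + 0.13… = 4.066667…
R0 > 1, so the population is growing.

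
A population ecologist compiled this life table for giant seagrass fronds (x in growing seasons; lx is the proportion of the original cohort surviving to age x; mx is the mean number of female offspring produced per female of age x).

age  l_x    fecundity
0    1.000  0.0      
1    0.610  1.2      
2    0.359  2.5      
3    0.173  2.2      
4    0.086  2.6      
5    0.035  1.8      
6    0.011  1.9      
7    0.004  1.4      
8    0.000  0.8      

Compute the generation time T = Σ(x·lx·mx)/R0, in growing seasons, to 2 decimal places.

2.17

lx·mx: 0, 0.732, 0.8975, 0.3806, 0.2236, 0.063, 0.0209, 0.0056, 0 → R0 = 2.3232
x·lx·mx: 0, 0.732, 1.795, 1.1418, 0.8944, 0.315, 0.1254, 0.0392, 0 → Σ = 5.0428
T = 5.0428 / 2.3232 = 2.170627… → 2.17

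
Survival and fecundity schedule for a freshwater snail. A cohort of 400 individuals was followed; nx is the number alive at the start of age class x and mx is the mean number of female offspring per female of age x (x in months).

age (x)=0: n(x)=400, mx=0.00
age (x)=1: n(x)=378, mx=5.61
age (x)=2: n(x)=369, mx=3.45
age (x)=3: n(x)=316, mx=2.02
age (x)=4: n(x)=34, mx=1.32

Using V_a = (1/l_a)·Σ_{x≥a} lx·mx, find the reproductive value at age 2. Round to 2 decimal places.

lx = nx/n0 = nx/400: 1, 0.945, 0.9225, 0.79, 0.085
lx·mx for x ≥ 2: 3.182625, 1.5958, 0.1122 → sum = 4.890625
V_2 = 4.890625 / l_2 = 4.890625 / 0.9225 = 5.301491… → 5.30

5.30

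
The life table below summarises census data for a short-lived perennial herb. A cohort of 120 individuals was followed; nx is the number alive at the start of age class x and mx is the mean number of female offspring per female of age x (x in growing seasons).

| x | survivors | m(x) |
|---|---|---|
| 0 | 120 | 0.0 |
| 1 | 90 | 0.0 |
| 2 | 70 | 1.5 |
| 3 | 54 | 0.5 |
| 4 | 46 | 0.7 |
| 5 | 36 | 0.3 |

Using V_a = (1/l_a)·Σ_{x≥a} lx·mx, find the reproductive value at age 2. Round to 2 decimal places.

2.50

lx = nx/n0 = nx/120: 1, 0.75, 0.58333…, 0.45, 0.38333…, 0.3
lx·mx for x ≥ 2: 0.875…, 0.225, 0.268333…, 0.09 → sum = 1.458333…
V_2 = 1.458333… / l_2 = 1.458333… / 0.583333… = 2.5… → 2.50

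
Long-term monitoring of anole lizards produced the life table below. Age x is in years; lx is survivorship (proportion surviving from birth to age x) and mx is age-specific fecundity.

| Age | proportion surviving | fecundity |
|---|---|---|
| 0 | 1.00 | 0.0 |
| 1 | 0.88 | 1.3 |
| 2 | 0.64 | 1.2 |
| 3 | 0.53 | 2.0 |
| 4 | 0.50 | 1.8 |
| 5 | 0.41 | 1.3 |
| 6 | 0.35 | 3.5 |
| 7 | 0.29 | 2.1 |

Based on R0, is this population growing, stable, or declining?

growing

R0 = Σ lx·mx = 0 + 1.144 + 0.768 + 1.06 + 0.9 + 0.533 + 1.225 + 0.609 = 6.239
R0 > 1, so the population is growing.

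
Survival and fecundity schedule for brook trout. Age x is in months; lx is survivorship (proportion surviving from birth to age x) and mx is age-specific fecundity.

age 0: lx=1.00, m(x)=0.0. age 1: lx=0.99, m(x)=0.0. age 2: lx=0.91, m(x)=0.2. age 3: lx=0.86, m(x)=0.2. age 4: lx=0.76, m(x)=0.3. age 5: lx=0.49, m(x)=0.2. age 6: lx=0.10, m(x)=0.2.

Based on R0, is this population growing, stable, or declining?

R0 = Σ lx·mx = 0 + 0 + 0.182 + 0.172 + 0.228 + 0.098 + 0.02 = 0.7
R0 < 1, so the population is declining.

declining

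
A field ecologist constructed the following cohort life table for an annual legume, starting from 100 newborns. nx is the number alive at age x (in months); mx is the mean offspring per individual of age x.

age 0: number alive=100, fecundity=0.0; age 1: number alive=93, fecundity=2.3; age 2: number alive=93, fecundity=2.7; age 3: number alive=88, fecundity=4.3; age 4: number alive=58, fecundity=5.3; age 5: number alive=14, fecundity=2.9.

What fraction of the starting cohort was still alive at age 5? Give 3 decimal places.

l_5 = n_5/n_0 = 14/100 = 0.14 → 0.140

0.140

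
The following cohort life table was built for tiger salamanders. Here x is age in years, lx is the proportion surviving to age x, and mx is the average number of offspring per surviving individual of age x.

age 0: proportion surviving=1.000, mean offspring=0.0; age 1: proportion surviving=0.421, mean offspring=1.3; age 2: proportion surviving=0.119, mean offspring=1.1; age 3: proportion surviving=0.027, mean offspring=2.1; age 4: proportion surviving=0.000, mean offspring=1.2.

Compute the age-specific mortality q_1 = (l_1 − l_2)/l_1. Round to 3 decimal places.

q_1 = (l_1 − l_2) / l_1 = (0.421 − 0.119) / 0.421
     = 0.302 / 0.421 = 0.71734… → 0.717

0.717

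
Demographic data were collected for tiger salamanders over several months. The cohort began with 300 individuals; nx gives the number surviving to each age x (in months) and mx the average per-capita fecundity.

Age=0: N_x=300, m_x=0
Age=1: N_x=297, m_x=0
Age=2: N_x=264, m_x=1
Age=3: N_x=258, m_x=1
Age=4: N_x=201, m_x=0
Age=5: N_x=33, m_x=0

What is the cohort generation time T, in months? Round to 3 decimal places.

2.494

lx = nx/n0 = nx/300: 1, 0.99, 0.88, 0.86, 0.67, 0.11
lx·mx: 0, 0, 0.88, 0.86, 0, 0 → R0 = 1.74
x·lx·mx: 0, 0, 1.76, 2.58, 0, 0 → Σ = 4.34
T = 4.34 / 1.74 = 2.494253… → 2.494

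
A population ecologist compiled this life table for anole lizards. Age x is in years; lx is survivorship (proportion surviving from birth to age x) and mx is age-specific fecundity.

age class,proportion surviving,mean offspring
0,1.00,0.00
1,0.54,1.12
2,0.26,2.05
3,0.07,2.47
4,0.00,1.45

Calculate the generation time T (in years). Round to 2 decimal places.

1.67

lx·mx: 0, 0.6048, 0.533, 0.1729, 0 → R0 = 1.3107
x·lx·mx: 0, 0.6048, 1.066, 0.5187, 0 → Σ = 2.1895
T = 2.1895 / 1.3107 = 1.670481… → 1.67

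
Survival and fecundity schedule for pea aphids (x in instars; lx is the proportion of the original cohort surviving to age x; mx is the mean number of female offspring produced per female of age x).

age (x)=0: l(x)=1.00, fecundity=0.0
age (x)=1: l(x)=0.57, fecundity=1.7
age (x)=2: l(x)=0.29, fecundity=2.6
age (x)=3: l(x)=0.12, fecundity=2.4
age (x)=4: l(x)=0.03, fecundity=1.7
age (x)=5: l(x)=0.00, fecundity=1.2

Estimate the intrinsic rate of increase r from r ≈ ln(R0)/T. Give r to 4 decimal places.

0.4209

R0 = Σ lx·mx = 0 + 0.969 + 0.754 + 0.288 + 0.051 + 0 = 2.062
Σ x·lx·mx = 3.545; T = 3.545/2.062 = 1.7192…
r ≈ ln(R0)/T = ln(2.062)/1.7192… = 0.420937… → 0.4209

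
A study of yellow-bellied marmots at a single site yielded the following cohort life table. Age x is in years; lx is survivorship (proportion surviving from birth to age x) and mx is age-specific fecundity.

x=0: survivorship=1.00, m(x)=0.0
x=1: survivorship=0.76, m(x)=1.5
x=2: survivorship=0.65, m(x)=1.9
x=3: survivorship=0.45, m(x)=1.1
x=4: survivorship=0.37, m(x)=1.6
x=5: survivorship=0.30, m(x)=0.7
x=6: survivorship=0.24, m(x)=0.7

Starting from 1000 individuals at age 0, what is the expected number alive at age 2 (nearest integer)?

650

Expected survivors = N0 · l_2 = 1000 × 0.65 = 650 → 650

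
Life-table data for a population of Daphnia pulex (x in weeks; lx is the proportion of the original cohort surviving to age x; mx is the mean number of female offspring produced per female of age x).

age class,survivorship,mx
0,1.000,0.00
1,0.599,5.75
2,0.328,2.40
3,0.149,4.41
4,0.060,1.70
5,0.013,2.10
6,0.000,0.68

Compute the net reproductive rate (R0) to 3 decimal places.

5.018

lx·mx by age: 0, 3.44425, 0.7872, 0.65709, 0.102, 0.0273, 0
R0 = Σ lx·mx = 5.01784 → 5.018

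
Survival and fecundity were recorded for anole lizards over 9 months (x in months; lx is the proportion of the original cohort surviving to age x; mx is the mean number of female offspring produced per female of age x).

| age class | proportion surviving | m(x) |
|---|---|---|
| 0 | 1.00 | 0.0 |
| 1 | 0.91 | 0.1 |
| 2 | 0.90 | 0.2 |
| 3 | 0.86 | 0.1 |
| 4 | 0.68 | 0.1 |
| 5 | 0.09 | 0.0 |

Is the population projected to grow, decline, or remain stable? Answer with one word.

declining

R0 = Σ lx·mx = 0 + 0.091 + 0.18 + 0.086 + 0.068 + 0 = 0.425
R0 < 1, so the population is declining.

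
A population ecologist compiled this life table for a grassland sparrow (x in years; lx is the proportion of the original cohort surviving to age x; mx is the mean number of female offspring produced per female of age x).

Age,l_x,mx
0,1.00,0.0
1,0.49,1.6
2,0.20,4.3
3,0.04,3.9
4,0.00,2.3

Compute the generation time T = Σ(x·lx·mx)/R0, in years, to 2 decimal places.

lx·mx: 0, 0.784, 0.86, 0.156, 0 → R0 = 1.8
x·lx·mx: 0, 0.784, 1.72, 0.468, 0 → Σ = 2.972
T = 2.972 / 1.8 = 1.651111… → 1.65

1.65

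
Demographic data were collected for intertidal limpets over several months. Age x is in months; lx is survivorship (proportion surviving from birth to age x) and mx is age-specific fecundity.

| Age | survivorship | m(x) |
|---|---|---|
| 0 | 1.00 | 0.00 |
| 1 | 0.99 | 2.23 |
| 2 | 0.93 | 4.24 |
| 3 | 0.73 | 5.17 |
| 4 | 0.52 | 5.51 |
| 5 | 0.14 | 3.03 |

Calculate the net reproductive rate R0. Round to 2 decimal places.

lx·mx by age: 0, 2.2077, 3.9432, 3.7741, 2.8652, 0.4242
R0 = Σ lx·mx = 13.2144 → 13.21

13.21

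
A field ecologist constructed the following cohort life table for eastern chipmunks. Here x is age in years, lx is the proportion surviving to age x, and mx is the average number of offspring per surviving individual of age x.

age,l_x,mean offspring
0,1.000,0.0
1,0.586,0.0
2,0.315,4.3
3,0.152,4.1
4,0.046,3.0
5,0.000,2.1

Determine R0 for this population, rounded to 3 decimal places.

2.116

lx·mx by age: 0, 0, 1.3545, 0.6232, 0.138, 0
R0 = Σ lx·mx = 2.1157 → 2.116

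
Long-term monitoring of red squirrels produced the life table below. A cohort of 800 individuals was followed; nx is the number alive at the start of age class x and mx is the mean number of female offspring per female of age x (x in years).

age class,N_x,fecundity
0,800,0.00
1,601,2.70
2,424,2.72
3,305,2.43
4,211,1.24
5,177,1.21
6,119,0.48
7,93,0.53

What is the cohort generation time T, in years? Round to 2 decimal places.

2.19

lx = nx/n0 = nx/800: 1, 0.75125, 0.53, 0.38125, 0.26375, 0.22125, 0.14875, 0.11625
lx·mx: 0, 2.028375…, 1.4416, 0.926438…, 0.32705…, 0.267713…, 0.0714…, 0.061613… → R0 = 5.124188…
x·lx·mx: 0, 2.028375…, 2.8832, 2.779313…, 1.3082…, 1.338563…, 0.4284…, 0.431288… → Σ = 11.197338…
T = 11.197338… / 5.124188… = 2.185193… → 2.19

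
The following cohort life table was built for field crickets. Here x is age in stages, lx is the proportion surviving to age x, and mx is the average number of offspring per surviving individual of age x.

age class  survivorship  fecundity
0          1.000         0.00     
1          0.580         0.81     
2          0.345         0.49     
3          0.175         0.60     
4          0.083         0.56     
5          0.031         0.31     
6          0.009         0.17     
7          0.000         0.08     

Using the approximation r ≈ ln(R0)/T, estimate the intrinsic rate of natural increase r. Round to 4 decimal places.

-0.1298

R0 = Σ lx·mx = 0 + 0.4698 + 0.16905 + 0.105 + 0.04648 + 0.00961 + 0.00153 + 0 = 0.80147
Σ x·lx·mx = 1.36605; T = 1.36605/0.80147 = 1.70443…
r ≈ ln(R0)/T = ln(0.80147)/1.70443… = -0.129843… → -0.1298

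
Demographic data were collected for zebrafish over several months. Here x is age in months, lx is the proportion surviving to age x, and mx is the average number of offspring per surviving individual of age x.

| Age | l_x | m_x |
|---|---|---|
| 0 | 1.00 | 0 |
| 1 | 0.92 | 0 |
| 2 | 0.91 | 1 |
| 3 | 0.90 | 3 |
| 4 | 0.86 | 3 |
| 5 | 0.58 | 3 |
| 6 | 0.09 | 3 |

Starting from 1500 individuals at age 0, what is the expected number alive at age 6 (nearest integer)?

Expected survivors = N0 · l_6 = 1500 × 0.09 = 135 → 135

135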